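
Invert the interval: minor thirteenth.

First reduce the compound minor thirteenth to its simple form, a minor sixth.
Inverted interval numbers add to nine, so a sixth pairs with a third (6 + 3 = 9).
The quality also flips — minor becomes major — giving a major third.

major third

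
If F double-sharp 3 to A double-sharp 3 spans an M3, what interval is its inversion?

m6

Inverted interval numbers add to nine, so a third pairs with a sixth (3 + 6 = 9).
Quality inverts too: major becomes minor. That makes the inversion a minor sixth.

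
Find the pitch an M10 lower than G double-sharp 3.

Counting three letter names plus an octave down from G lands on E.
A major tenth spans 16 semitones, so from G##3 the target pitch is E#2.

E sharp 2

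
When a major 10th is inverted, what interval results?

First reduce the compound major tenth to its simple form, a major third.
The rule of nine gives the new number: 9 − 3 = 6, so a third becomes a sixth.
Quality inverts too: major becomes minor. That makes the inversion a minor sixth.

minor 6th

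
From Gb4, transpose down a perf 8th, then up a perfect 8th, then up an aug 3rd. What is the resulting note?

A perfect octave down from Gb4 is Gb3.
A perfect octave up from Gb3 is Gb4.
Up an augmented third from Gb4: B4 (5 semitones up).

B4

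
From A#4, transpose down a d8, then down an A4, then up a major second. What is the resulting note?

A diminished octave down from A#4 is A##3.
An augmented fourth down from A##3 is E#3.
E#3 up a major second → F##3 (2 semitones).

F##3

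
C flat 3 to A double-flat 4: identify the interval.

minor 13th

C to A spans six letter names (C-D-E-F-G-A), plus an octave — that makes it a thirteenth of some quality.
A major thirteenth would be 21 semitones, but Cb3 to Abb4 is 20 — one semitone narrower, making it a minor thirteenth.
(Equivalently, a compound minor sixth: a minor sixth plus an octave.)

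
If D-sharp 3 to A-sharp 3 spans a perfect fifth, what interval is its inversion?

Interval numbers invert to sum to nine: 5 + 4 = 9, so a fifth inverts to a fourth.
The quality also flips — perfect stays perfect — giving a perfect fourth.

P4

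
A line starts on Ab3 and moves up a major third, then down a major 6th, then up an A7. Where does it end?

D#4

Up a major third from Ab3: C4 (4 semitones up).
C4 down a major sixth → Eb3 (9 semitones).
An augmented seventh up from Eb3 is D#4.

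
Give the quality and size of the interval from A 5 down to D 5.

Descending from A5 to D5 is the same interval as ascending D5 to A5.
D to A spans five letter names (D-E-F-G-A) — that makes it a fifth of some quality.
Counting semitones, D5→A5 is 7, which is the perfect fifth.

P5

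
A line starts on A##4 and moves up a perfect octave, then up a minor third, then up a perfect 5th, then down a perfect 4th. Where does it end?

D##6

A perfect octave up from A##4 is A##5.
A minor third up from A##5 is C##6.
Up a perfect fifth from C##6: G##6 (7 semitones up).
A perfect fourth down from G##6 is D##6.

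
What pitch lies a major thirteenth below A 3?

Six letters down from A (plus an octave) reaches C.
Moving 21 semitones down from A3 (the size of a major thirteenth) reaches C2.

C 2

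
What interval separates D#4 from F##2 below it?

m13

Descending from D#4 to F##2 is the same interval as ascending F##2 to D#4.
F to D spans six letter names (F-G-A-B-C-D), plus an octave, so the interval is some kind of thirteenth.
F##2 to D#4 is 20 semitones, a half step short of the major thirteenth (21), so this is minor.
(Equivalently, a compound minor sixth: a minor sixth plus an octave.)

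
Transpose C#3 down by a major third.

A2

Three letter names down from C: A.
A major third is 4 semitones; 4 semitones down from C#3 gives A2.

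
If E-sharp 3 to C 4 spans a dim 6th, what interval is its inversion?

augmented third

The rule of nine gives the new number: 9 − 6 = 3, so a sixth becomes a third.
And diminished becomes augmented under inversion, so we get an augmented third.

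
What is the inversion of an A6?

diminished 3rd

The rule of nine gives the new number: 9 − 6 = 3, so a sixth becomes a third.
The quality also flips — augmented becomes diminished — giving a diminished third.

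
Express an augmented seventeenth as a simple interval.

A3

Subtracting seven from the interval number removes an octave: 17 − 14 = 3.
That makes an augmented seventeenth a compound augmented third — 2 octaves plus an augmented third.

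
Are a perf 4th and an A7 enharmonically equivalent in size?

No

A perfect fourth spans 5 semitones; an augmented seventh spans 12 semitones. They differ by 7.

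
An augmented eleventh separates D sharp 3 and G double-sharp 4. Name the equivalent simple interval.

Take out an octave (7 from the number): 11 − 7 = 4.
That makes an augmented eleventh a compound augmented fourth — an octave plus an augmented fourth.

augmented 4th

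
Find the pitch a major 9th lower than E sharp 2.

Counting two letter names plus an octave down from E lands on D.
Moving 14 semitones down from E#2 (the size of a major ninth) reaches D#1.

D sharp 1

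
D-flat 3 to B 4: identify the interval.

A13

D to B spans six letter names (D-E-F-G-A-B), plus an octave: a thirteenth.
Db3 to B4 spans 22 semitones — one semitone wider than the major thirteenth (21) — giving an augmented thirteenth.
(Equivalently, a compound augmented sixth: an augmented sixth plus an octave.)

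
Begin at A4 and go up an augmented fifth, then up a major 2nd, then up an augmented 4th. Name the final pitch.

A4 up an augmented fifth → E#5 (8 semitones).
A major second up from E#5 is F##5.
F##5 up an augmented fourth → B##5 (6 semitones).

B##5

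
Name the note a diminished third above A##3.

C#4

Counting three letter names up from A lands on C.
A diminished third spans 2 semitones, so from A##3 the target pitch is C#4.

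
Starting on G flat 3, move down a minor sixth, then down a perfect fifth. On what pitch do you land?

E flat 2

A minor sixth down from Gb3 is Bb2.
Down a perfect fifth from Bb2: Eb2 (7 semitones down).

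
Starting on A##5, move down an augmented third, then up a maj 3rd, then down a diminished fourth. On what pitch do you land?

An augmented third down from A##5 is F#5.
A major third up from F#5 is A#5.
A#5 down a diminished fourth → E##5 (4 semitones).

E##5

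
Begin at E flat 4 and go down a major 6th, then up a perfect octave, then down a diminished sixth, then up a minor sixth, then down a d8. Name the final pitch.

G sharp 3

A major sixth down from Eb4 is Gb3.
A perfect octave up from Gb3 is Gb4.
Down a diminished sixth from Gb4: B3 (7 semitones down).
A minor sixth up from B3 is G4.
G4 down a diminished octave → G#3 (11 semitones).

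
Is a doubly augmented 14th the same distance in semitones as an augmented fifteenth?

A doubly augmented fourteenth = 25 semitones = an augmented fifteenth; enharmonically equal.

Yes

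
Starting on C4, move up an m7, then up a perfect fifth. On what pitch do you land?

C4 up a minor seventh → Bb4 (10 semitones).
Up a perfect fifth from Bb4: F5 (7 semitones up).

F5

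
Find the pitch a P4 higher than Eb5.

Ab5

Four letter names up from E: A.
Moving 5 semitones up from Eb5 (the size of a perfect fourth) reaches Ab5.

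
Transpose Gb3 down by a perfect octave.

Gb2

An octave keeps the letter name G, an octave down from G.
A perfect octave spans 12 semitones, so from Gb3 the target pitch is Gb2.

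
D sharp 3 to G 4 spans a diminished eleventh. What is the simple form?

Subtracting seven from the interval number removes an octave: 11 − 7 = 4.
That makes a diminished eleventh a compound diminished fourth — an octave plus a diminished fourth.

diminished 4th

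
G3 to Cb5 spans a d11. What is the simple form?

diminished 4th

Subtracting seven from the interval number removes an octave: 11 − 7 = 4.
That makes a diminished eleventh a compound diminished fourth — an octave plus a diminished fourth.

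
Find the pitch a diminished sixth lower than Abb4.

C4

Counting six letter names down from A lands on C.
A diminished sixth is 7 semitones; 7 semitones down from Abb4 gives C4.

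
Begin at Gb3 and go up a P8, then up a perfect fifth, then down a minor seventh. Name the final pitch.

Eb4

A perfect octave up from Gb3 is Gb4.
Up a perfect fifth from Gb4: Db5 (7 semitones up).
A minor seventh down from Db5 is Eb4.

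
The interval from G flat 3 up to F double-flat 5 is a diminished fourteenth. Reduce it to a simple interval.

diminished 7th

Subtracting seven from the interval number removes an octave: 14 − 7 = 7.
Quality carries through unchanged, so the simple form is a diminished seventh.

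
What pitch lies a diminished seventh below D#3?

The seventh takes the letter from D down to E.
A diminished seventh is 9 semitones; 9 semitones down from D#3 gives E##2.

E##2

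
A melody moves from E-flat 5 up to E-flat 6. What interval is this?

E to E is the same letter name, plus an octave: an octave.
Counting semitones, Eb5→Eb6 is 12, which is the perfect octave.

perfect octave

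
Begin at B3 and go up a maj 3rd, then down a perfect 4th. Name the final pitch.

A#3

A major third up from B3 is D#4.
Down a perfect fourth from D#4: A#3 (5 semitones down).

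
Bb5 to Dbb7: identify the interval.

B to D spans three letter names (B-C-D), plus an octave: a tenth.
A major tenth would be 16 semitones; Bb5 to Dbb7 is 14, two semitones narrower, so the interval is diminished.
(Equivalently, a compound diminished third: a diminished third plus an octave.)

d10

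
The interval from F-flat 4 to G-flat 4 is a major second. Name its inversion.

Interval numbers invert to sum to nine: 2 + 7 = 9, so a second inverts to a seventh.
Quality inverts too: major becomes minor. That makes the inversion a minor seventh.

minor 7th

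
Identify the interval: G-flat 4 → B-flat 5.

G to B spans three letter names (G-A-B), plus an octave, so the interval is some kind of tenth.
Counting semitones, Gb4→Bb5 is 16, which is the major tenth.
(Equivalently, a compound major third: a major third plus an octave.)

major tenth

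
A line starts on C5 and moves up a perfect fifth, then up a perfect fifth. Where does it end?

Up a perfect fifth from C5: G5 (7 semitones up).
G5 up a perfect fifth → D6 (7 semitones).

D6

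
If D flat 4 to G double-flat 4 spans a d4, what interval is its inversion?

A5

Inverted interval numbers add to nine, so a fourth pairs with a fifth (4 + 5 = 9).
The quality also flips — diminished becomes augmented — giving an augmented fifth.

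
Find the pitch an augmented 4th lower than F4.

Counting four letter names down from F lands on C.
Moving 6 semitones down from F4 (the size of an augmented fourth) reaches Cb4.

Cb4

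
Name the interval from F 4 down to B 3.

Descending from F4 to B3 is the same interval as ascending B3 to F4.
B to F spans five letter names (B-C-D-E-F) — that makes it a fifth of some quality.
B3 to F4 spans 6 semitones — one semitone narrower than the perfect fifth (7) — giving a diminished fifth.

diminished fifth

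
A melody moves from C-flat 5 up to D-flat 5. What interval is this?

C to D spans two letter names (C-D): a second.
Cb5 to Db5 is 2 semitones, matching the major second exactly, so the quality is major.

M2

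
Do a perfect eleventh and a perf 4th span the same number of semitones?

No

A perfect eleventh is 17 semitones but a perfect fourth is 5 semitones — different sizes.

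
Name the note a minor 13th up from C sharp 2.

A 3

Six letters up from C (plus an octave) reaches A.
A minor thirteenth spans 20 semitones, so from C#2 the target pitch is A3.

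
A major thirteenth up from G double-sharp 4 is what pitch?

E double-sharp 6

Six letters up from G (plus an octave) reaches E.
A major thirteenth is 21 semitones; 21 semitones up from G##4 gives E##6.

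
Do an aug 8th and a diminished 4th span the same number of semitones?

No

An augmented octave is 13 semitones but a diminished fourth is 4 semitones — different sizes.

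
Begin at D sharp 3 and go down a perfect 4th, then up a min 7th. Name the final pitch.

Down a perfect fourth from D#3: A#2 (5 semitones down).
A#2 up a minor seventh → G#3 (10 semitones).

G sharp 3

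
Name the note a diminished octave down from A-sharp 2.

A-double-sharp 1

An octave keeps the letter name A, an octave down from A.
A diminished octave is 11 semitones; 11 semitones down from A#2 gives A##1.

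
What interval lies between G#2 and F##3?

major seventh

G to F spans seven letter names (G-A-B-C-D-E-F): a seventh.
Counting semitones, G#2→F##3 is 11, which is the major seventh.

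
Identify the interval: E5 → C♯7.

E to C spans six letter names (E-F-G-A-B-C), plus an octave — that makes it a thirteenth of some quality.
E5 to C#7 is 21 semitones, matching the major thirteenth exactly, so the quality is major.
(Equivalently, a compound major sixth: a major sixth plus an octave.)

M13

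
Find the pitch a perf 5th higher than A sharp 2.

E sharp 3

Counting five letter names up from A lands on E.
A perfect fifth spans 7 semitones, so from A#2 the target pitch is E#3.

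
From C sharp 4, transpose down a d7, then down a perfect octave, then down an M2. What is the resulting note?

A diminished seventh down from C#4 is D##3.
D##3 down a perfect octave → D##2 (12 semitones).
A major second down from D##2 is C##2.

C double-sharp 2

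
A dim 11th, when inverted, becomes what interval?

First reduce the compound diminished eleventh to its simple form, a diminished fourth.
Inverted interval numbers add to nine, so a fourth pairs with a fifth (4 + 5 = 9).
Quality inverts too: diminished becomes augmented. That makes the inversion an augmented fifth.

augmented 5th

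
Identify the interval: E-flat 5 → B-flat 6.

E to B spans five letter names (E-F-G-A-B), plus an octave — that makes it a twelfth of some quality.
Counting semitones, Eb5→Bb6 is 19, which is the perfect twelfth.
(Equivalently, a compound perfect fifth: a perfect fifth plus an octave.)

perfect 12th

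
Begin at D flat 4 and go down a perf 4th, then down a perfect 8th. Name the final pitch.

A flat 2

Db4 down a perfect fourth → Ab3 (5 semitones).
Ab3 down a perfect octave → Ab2 (12 semitones).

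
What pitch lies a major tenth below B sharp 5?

Counting three letter names plus an octave down from B lands on G.
Moving 16 semitones down from B#5 (the size of a major tenth) reaches G#4.

G sharp 4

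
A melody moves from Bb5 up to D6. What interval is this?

M3

B to D spans three letter names (B-C-D): a third.
The major third spans 4 semitones, and Bb5 to D6 is exactly 4 semitones — so this is a major third.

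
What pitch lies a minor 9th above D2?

Eb3

Counting two letter names plus an octave up from D lands on E.
A minor ninth spans 13 semitones, so from D2 the target pitch is Eb3.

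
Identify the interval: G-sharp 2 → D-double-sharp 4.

augmented 12th

G to D spans five letter names (G-A-B-C-D), plus an octave: a twelfth.
The perfect twelfth is 19 semitones; here we have 20, one semitone wider: augmented.
(Equivalently, a compound augmented fifth: an augmented fifth plus an octave.)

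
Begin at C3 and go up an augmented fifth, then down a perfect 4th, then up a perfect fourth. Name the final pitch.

G#3

An augmented fifth up from C3 is G#3.
Down a perfect fourth from G#3: D#3 (5 semitones down).
A perfect fourth up from D#3 is G#3.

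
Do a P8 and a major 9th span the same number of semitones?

No

12 semitones (perfect octave) vs 14 semitones (major ninth): not equal.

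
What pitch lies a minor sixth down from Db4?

F3

Six letter names down from D: F.
Moving 8 semitones down from Db4 (the size of a minor sixth) reaches F3.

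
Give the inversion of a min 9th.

major 7th

First reduce the compound minor ninth to its simple form, a minor second.
Interval numbers invert to sum to nine: 2 + 7 = 9, so a second inverts to a seventh.
Quality inverts too: minor becomes major. That makes the inversion a major seventh.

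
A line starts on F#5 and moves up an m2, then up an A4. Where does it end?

F#5 up a minor second → G5 (1 semitone).
G5 up an augmented fourth → C#6 (6 semitones).

C#6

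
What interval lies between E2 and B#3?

A12

E to B spans five letter names (E-F-G-A-B), plus an octave: a twelfth.
A perfect twelfth would be 19 semitones; E2 to B#3 is 20, one semitone wider, so the interval is augmented.
(Equivalently, a compound augmented fifth: an augmented fifth plus an octave.)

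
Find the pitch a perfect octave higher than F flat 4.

For an octave the letter name doesn't change: still F, an octave up.
Moving 12 semitones up from Fb4 (the size of a perfect octave) reaches Fb5.

F flat 5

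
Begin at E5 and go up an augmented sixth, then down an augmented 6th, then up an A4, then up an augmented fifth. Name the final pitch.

An augmented sixth up from E5 is C##6.
Down an augmented sixth from C##6: E5 (10 semitones down).
An augmented fourth up from E5 is A#5.
Up an augmented fifth from A#5: E##6 (8 semitones up).

E##6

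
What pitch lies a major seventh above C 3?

B 3

Seven letter names up from C: B.
A major seventh is 11 semitones; 11 semitones up from C3 gives B3.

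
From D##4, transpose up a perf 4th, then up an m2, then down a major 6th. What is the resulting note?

A perfect fourth up from D##4 is G##4.
A minor second up from G##4 is A#4.
A major sixth down from A#4 is C#4.

C#4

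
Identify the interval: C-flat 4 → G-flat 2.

Descending from Cb4 to Gb2 is the same interval as ascending Gb2 to Cb4.
G to C spans four letter names (G-A-B-C), plus an octave: an eleventh.
The perfect eleventh spans 17 semitones, and Gb2 to Cb4 is exactly 17 semitones — so this is a perfect eleventh.
(Equivalently, a compound perfect fourth: a perfect fourth plus an octave.)

perfect 11th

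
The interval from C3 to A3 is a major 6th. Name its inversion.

Interval numbers invert to sum to nine: 6 + 3 = 9, so a sixth inverts to a third.
The quality also flips — major becomes minor — giving a minor third.

minor 3rd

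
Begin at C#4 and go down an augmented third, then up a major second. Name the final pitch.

Bb3

An augmented third down from C#4 is Ab3.
Ab3 up a major second → Bb3 (2 semitones).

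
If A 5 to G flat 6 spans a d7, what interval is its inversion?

The rule of nine gives the new number: 9 − 7 = 2, so a seventh becomes a second.
Quality inverts too: diminished becomes augmented. That makes the inversion an augmented second.

A2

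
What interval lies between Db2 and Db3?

D to D is the same letter name, plus an octave — that makes it an octave of some quality.
Counting semitones, Db2→Db3 is 12, which is the perfect octave.

perfect 8th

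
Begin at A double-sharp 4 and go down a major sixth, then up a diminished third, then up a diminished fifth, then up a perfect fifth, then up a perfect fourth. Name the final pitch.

A major sixth down from A##4 is C##4.
A diminished third up from C##4 is E4.
A diminished fifth up from E4 is Bb4.
A perfect fifth up from Bb4 is F5.
Up a perfect fourth from F5: Bb5 (5 semitones up).

B flat 5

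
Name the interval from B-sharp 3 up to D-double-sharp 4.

major third

B to D spans three letter names (B-C-D), so the interval is some kind of third.
The major third spans 4 semitones, and B#3 to D##4 is exactly 4 semitones — so this is a major third.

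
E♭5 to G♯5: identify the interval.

augmented 3rd

E to G spans three letter names (E-F-G): a third.
Eb5 to G#5 spans 5 semitones — one semitone wider than the major third (4) — giving an augmented third.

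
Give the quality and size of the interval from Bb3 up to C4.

major second

B to C spans two letter names (B-C), so the interval is some kind of second.
The major second spans 2 semitones, and Bb3 to C4 is exactly 2 semitones — so this is a major second.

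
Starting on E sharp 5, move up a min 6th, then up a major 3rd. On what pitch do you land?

A minor sixth up from E#5 is C#6.
C#6 up a major third → E#6 (4 semitones).

E sharp 6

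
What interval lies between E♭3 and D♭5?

minor fourteenth

E to D spans seven letter names (E-F-G-A-B-C-D), plus an octave — that makes it a fourteenth of some quality.
A major fourteenth would be 23 semitones, but Eb3 to Db5 is 22 — one semitone narrower, making it a minor fourteenth.
(Equivalently, a compound minor seventh: a minor seventh plus an octave.)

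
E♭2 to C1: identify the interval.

minor 10th

Descending from Eb2 to C1 is the same interval as ascending C1 to Eb2.
C to E spans three letter names (C-D-E), plus an octave: a tenth.
C1 to Eb2 is 15 semitones, a half step short of the major tenth (16), so this is minor.
(Equivalently, a compound minor third: a minor third plus an octave.)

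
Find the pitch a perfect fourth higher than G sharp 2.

Counting four letter names up from G lands on C.
A perfect fourth spans 5 semitones, so from G#2 the target pitch is C#3.

C sharp 3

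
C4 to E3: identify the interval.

m6

Descending from C4 to E3 is the same interval as ascending E3 to C4.
E to C spans six letter names (E-F-G-A-B-C), so the interval is some kind of sixth.
A major sixth would be 9 semitones, but E3 to C4 is 8 — one semitone narrower, making it a minor sixth.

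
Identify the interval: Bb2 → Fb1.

augmented 11th

Descending from Bb2 to Fb1 is the same interval as ascending Fb1 to Bb2.
F to B spans four letter names (F-G-A-B), plus an octave, so the interval is some kind of eleventh.
The perfect eleventh is 17 semitones; here we have 18, one semitone wider: augmented.
(Equivalently, a compound augmented fourth: an augmented fourth plus an octave.)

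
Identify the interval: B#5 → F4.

AA11

Descending from B#5 to F4 is the same interval as ascending F4 to B#5.
F to B spans four letter names (F-G-A-B), plus an octave, so the interval is some kind of eleventh.
F4 to B#5 spans 19 semitones — two semitones wider than the perfect eleventh (17) — giving a doubly augmented eleventh.
(Equivalently, a compound doubly augmented fourth: a doubly augmented fourth plus an octave.)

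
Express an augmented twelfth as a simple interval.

augmented fifth

Each octave removed subtracts seven from the number: 12 − 7 = 5.
Quality carries through unchanged, so the simple form is an augmented fifth.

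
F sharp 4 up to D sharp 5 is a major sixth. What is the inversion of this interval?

minor third

Interval numbers invert to sum to nine: 6 + 3 = 9, so a sixth inverts to a third.
Quality inverts too: major becomes minor. That makes the inversion a minor third.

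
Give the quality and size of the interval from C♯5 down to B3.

Descending from C#5 to B3 is the same interval as ascending B3 to C#5.
B to C spans two letter names (B-C), plus an octave — that makes it a ninth of some quality.
The major ninth spans 14 semitones, and B3 to C#5 is exactly 14 semitones — so this is a major ninth.
(Equivalently, a compound major second: a major second plus an octave.)

major 9th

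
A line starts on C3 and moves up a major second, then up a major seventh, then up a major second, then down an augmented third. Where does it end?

Bb3

A major second up from C3 is D3.
Up a major seventh from D3: C#4 (11 semitones up).
C#4 up a major second → D#4 (2 semitones).
D#4 down an augmented third → Bb3 (5 semitones).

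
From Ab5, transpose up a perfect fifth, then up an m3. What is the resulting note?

A perfect fifth up from Ab5 is Eb6.
Up a minor third from Eb6: Gb6 (3 semitones up).

Gb6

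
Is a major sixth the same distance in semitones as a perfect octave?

No

9 semitones (major sixth) vs 12 semitones (perfect octave): not equal.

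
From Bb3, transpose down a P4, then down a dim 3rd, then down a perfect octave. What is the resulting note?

D#2

A perfect fourth down from Bb3 is F3.
Down a diminished third from F3: D#3 (2 semitones down).
D#3 down a perfect octave → D#2 (12 semitones).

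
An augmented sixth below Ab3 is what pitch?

Cbb3

Counting six letter names down from A lands on C.
Moving 10 semitones down from Ab3 (the size of an augmented sixth) reaches Cbb3.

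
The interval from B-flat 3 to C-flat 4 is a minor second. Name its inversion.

Interval numbers invert to sum to nine: 2 + 7 = 9, so a second inverts to a seventh.
Quality inverts too: minor becomes major. That makes the inversion a major seventh.

major seventh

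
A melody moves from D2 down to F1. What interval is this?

Descending from D2 to F1 is the same interval as ascending F1 to D2.
F to D spans six letter names (F-G-A-B-C-D): a sixth.
The major sixth spans 9 semitones, and F1 to D2 is exactly 9 semitones — so this is a major sixth.

M6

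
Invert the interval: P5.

P4

Inverted interval numbers add to nine, so a fifth pairs with a fourth (5 + 4 = 9).
The quality also flips — perfect stays perfect — giving a perfect fourth.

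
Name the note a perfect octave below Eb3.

Eb2

The letter stays E (same as the start), shifted an octave down.
A perfect octave is 12 semitones; 12 semitones down from Eb3 gives Eb2.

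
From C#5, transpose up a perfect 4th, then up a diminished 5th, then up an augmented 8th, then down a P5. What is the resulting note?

F#6

C#5 up a perfect fourth → F#5 (5 semitones).
Up a diminished fifth from F#5: C6 (6 semitones up).
An augmented octave up from C6 is C#7.
Down a perfect fifth from C#7: F#6 (7 semitones down).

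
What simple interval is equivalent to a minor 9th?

Subtracting seven from the interval number removes an octave: 9 − 7 = 2.
That makes a minor ninth a compound minor second — an octave plus a minor second.

minor 2nd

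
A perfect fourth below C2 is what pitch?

Counting four letter names down from C lands on G.
A perfect fourth is 5 semitones; 5 semitones down from C2 gives G1.

G1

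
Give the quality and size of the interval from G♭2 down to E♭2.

Descending from Gb2 to Eb2 is the same interval as ascending Eb2 to Gb2.
E to G spans three letter names (E-F-G): a third.
Eb2 to Gb2 is 3 semitones, a half step short of the major third (4), so this is minor.

minor third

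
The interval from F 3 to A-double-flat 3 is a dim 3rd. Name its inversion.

augmented sixth

Inverted interval numbers add to nine, so a third pairs with a sixth (3 + 6 = 9).
Quality inverts too: diminished becomes augmented. That makes the inversion an augmented sixth.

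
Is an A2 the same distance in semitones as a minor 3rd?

An augmented second = 3 semitones = a minor third; enharmonically equal.

Yes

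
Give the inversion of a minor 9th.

M7

First reduce the compound minor ninth to its simple form, a minor second.
Inverted interval numbers add to nine, so a second pairs with a seventh (2 + 7 = 9).
And minor becomes major under inversion, so we get a major seventh.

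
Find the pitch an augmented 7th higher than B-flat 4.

A-sharp 5

Seven letter names up from B: A.
An augmented seventh spans 12 semitones, so from Bb4 the target pitch is A#5.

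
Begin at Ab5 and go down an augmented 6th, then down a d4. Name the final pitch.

Down an augmented sixth from Ab5: Cbb5 (10 semitones down).
Cbb5 down a diminished fourth → Gb4 (4 semitones).

Gb4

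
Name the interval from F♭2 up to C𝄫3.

F to C spans five letter names (F-G-A-B-C), so the interval is some kind of fifth.
The perfect fifth is 7 semitones; here we have 6, one semitone narrower: diminished.

diminished 5th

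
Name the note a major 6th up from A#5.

F##6

Counting six letter names up from A lands on F.
A major sixth spans 9 semitones, so from A#5 the target pitch is F##6.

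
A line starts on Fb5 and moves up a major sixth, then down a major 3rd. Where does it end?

A major sixth up from Fb5 is Db6.
A major third down from Db6 is Bbb5.

Bbb5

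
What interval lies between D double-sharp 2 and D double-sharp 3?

D to D is the same letter name, plus an octave, so the interval is some kind of octave.
Counting semitones, D##2→D##3 is 12, which is the perfect octave.

perfect 8th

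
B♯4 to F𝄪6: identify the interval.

B to F spans five letter names (B-C-D-E-F), plus an octave — that makes it a twelfth of some quality.
The perfect twelfth spans 19 semitones, and B#4 to F##6 is exactly 19 semitones — so this is a perfect twelfth.
(Equivalently, a compound perfect fifth: a perfect fifth plus an octave.)

perfect 12th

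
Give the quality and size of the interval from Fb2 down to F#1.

dd8

Descending from Fb2 to F#1 is the same interval as ascending F#1 to Fb2.
F to F is the same letter name, plus an octave: an octave.
The perfect octave is 12 semitones; here we have 10, two semitones narrower: doubly diminished.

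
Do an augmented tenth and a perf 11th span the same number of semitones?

Yes

An augmented tenth = 17 semitones = a perfect eleventh; enharmonically equal.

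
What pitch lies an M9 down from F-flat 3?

Two letters down from F (plus an octave) reaches E.
A major ninth spans 14 semitones, so from Fb3 the target pitch is Ebb2.

E-double-flat 2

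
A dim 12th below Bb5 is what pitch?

E4

The twelfth's letter: B down five letter names plus an octave → E.
A diminished twelfth spans 18 semitones, so from Bb5 the target pitch is E4.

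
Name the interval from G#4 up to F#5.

minor 7th

G to F spans seven letter names (G-A-B-C-D-E-F) — that makes it a seventh of some quality.
At 10 semitones, G#4→F#5 falls one short of a major seventh: minor.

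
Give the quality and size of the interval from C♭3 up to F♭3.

C to F spans four letter names (C-D-E-F) — that makes it a fourth of some quality.
Cb3 to Fb3 is 5 semitones, matching the perfect fourth exactly, so the quality is perfect.

perfect fourth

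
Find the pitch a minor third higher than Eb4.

Gb4

Counting three letter names up from E lands on G.
Moving 3 semitones up from Eb4 (the size of a minor third) reaches Gb4.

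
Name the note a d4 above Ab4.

Four letter names up from A: D.
A diminished fourth spans 4 semitones, so from Ab4 the target pitch is Dbb5.

Dbb5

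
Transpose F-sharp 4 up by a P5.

Counting five letter names up from F lands on C.
A perfect fifth spans 7 semitones, so from F#4 the target pitch is C#5.

C-sharp 5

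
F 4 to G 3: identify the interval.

m7

Descending from F4 to G3 is the same interval as ascending G3 to F4.
G to F spans seven letter names (G-A-B-C-D-E-F): a seventh.
G3 to F4 is 10 semitones, a half step short of the major seventh (11), so this is minor.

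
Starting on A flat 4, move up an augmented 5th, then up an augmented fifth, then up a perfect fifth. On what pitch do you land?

An augmented fifth up from Ab4 is E5.
An augmented fifth up from E5 is B#5.
A perfect fifth up from B#5 is F##6.

F double-sharp 6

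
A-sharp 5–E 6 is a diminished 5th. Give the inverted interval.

A4

Inverted interval numbers add to nine, so a fifth pairs with a fourth (5 + 4 = 9).
Quality inverts too: diminished becomes augmented. That makes the inversion an augmented fourth.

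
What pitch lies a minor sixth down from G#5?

Counting six letter names down from G lands on B.
A minor sixth spans 8 semitones, so from G#5 the target pitch is B#4.

B#4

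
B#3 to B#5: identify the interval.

B to B is the same letter name, plus 2 octaves — that makes it a fifteenth of some quality.
B#3 to B#5 is 24 semitones, matching the perfect fifteenth exactly, so the quality is perfect.
(Equivalently, a compound perfect octave: a perfect octave plus an octave.)

P15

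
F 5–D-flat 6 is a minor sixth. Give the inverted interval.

major 3rd

Interval numbers invert to sum to nine: 6 + 3 = 9, so a sixth inverts to a third.
The quality also flips — minor becomes major — giving a major third.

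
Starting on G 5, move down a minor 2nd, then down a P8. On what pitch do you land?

G5 down a minor second → F#5 (1 semitone).
A perfect octave down from F#5 is F#4.

F sharp 4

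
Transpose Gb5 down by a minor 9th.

Two letters down from G (plus an octave) reaches F.
A minor ninth is 13 semitones; 13 semitones down from Gb5 gives F4.

F4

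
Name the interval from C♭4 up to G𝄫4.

C to G spans five letter names (C-D-E-F-G): a fifth.
A perfect fifth would be 7 semitones; Cb4 to Gbb4 is 6, one semitone narrower, so the interval is diminished.

d5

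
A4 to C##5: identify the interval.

A3

A to C spans three letter names (A-B-C) — that makes it a third of some quality.
A major third would be 4 semitones; A4 to C##5 is 5, one semitone wider, so the interval is augmented.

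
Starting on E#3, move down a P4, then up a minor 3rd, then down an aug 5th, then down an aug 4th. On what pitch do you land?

Db2

E#3 down a perfect fourth → B#2 (5 semitones).
B#2 up a minor third → D#3 (3 semitones).
Down an augmented fifth from D#3: G2 (8 semitones down).
Down an augmented fourth from G2: Db2 (6 semitones down).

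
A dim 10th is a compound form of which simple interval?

Each octave removed subtracts seven from the number: 10 − 7 = 3.
So a diminished tenth is an octave plus a diminished third. The quality is unchanged.

diminished 3rd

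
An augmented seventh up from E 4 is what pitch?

The seventh takes the letter from E up to D.
An augmented seventh is 12 semitones; 12 semitones up from E4 gives D##5.

D-double-sharp 5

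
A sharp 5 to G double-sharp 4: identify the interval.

Descending from A#5 to G##4 is the same interval as ascending G##4 to A#5.
G to A spans two letter names (G-A), plus an octave, so the interval is some kind of ninth.
G##4 to A#5 is 13 semitones, a half step short of the major ninth (14), so this is minor.
(Equivalently, a compound minor second: a minor second plus an octave.)

m9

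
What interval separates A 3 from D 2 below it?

Descending from A3 to D2 is the same interval as ascending D2 to A3.
D to A spans five letter names (D-E-F-G-A), plus an octave, so the interval is some kind of twelfth.
Counting semitones, D2→A3 is 19, which is the perfect twelfth.
(Equivalently, a compound perfect fifth: a perfect fifth plus an octave.)

perfect 12th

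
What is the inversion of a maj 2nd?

minor seventh

Inverted interval numbers add to nine, so a second pairs with a seventh (2 + 7 = 9).
And major becomes minor under inversion, so we get a minor seventh.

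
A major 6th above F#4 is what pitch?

D#5

Counting six letter names up from F lands on D.
Moving 9 semitones up from F#4 (the size of a major sixth) reaches D#5.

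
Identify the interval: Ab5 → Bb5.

major second

A to B spans two letter names (A-B): a second.
Ab5 to Bb5 is 2 semitones, matching the major second exactly, so the quality is major.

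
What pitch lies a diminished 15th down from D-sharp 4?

A fifteenth keeps the letter name D, two octaves down from D.
A diminished fifteenth spans 23 semitones, so from D#4 the target pitch is D##2.

D-double-sharp 2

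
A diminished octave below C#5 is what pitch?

C##4

For an octave the letter name doesn't change: still C, an octave down.
A diminished octave spans 11 semitones, so from C#5 the target pitch is C##4.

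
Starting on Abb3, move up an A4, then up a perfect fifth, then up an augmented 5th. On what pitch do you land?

E5

Up an augmented fourth from Abb3: Db4 (6 semitones up).
A perfect fifth up from Db4 is Ab4.
An augmented fifth up from Ab4 is E5.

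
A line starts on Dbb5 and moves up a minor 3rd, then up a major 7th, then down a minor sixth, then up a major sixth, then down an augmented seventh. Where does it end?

Up a minor third from Dbb5: Fbb5 (3 semitones up).
Fbb5 up a major seventh → Ebb6 (11 semitones).
Ebb6 down a minor sixth → Gb5 (8 semitones).
Gb5 up a major sixth → Eb6 (9 semitones).
Down an augmented seventh from Eb6: Fbb5 (12 semitones down).

Fbb5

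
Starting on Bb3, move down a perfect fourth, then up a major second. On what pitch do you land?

G3

Down a perfect fourth from Bb3: F3 (5 semitones down).
F3 up a major second → G3 (2 semitones).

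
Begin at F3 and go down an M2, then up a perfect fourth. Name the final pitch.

Ab3

Down a major second from F3: Eb3 (2 semitones down).
Eb3 up a perfect fourth → Ab3 (5 semitones).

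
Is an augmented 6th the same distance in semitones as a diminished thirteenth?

No

An augmented sixth is 10 semitones but a diminished thirteenth is 19 semitones — different sizes.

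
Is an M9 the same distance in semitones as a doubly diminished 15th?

14 semitones (major ninth) vs 22 semitones (doubly diminished fifteenth): not equal.

No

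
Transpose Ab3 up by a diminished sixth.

Counting six letter names up from A lands on F.
A diminished sixth is 7 semitones; 7 semitones up from Ab3 gives Fbb4.

Fbb4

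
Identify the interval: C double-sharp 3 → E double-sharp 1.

Descending from C##3 to E##1 is the same interval as ascending E##1 to C##3.
E to C spans six letter names (E-F-G-A-B-C), plus an octave, so the interval is some kind of thirteenth.
A major thirteenth would be 21 semitones, but E##1 to C##3 is 20 — one semitone narrower, making it a minor thirteenth.
(Equivalently, a compound minor sixth: a minor sixth plus an octave.)

m13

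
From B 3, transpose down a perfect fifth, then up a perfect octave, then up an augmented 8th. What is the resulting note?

Down a perfect fifth from B3: E3 (7 semitones down).
E3 up a perfect octave → E4 (12 semitones).
An augmented octave up from E4 is E#5.

E sharp 5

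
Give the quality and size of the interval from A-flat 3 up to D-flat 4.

A to D spans four letter names (A-B-C-D), so the interval is some kind of fourth.
Ab3 to Db4 is 5 semitones, matching the perfect fourth exactly, so the quality is perfect.

perfect fourth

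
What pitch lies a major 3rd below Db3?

Counting three letter names down from D lands on B.
A major third is 4 semitones; 4 semitones down from Db3 gives Bbb2.

Bbb2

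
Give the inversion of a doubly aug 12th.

First reduce the compound doubly augmented twelfth to its simple form, a doubly augmented fifth.
Inverted interval numbers add to nine, so a fifth pairs with a fourth (5 + 4 = 9).
Quality inverts too: doubly augmented becomes doubly diminished. That makes the inversion a doubly diminished fourth.

doubly diminished 4th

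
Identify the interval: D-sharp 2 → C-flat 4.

doubly diminished fourteenth

D to C spans seven letter names (D-E-F-G-A-B-C), plus an octave: a fourteenth.
A major fourteenth would be 23 semitones; D#2 to Cb4 is 20, three semitones narrower, so the interval is doubly diminished.
(Equivalently, a compound doubly diminished seventh: a doubly diminished seventh plus an octave.)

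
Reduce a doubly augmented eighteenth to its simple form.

doubly augmented fourth

Take out 2 octaves (14 from the number): 18 − 14 = 4.
That makes a doubly augmented eighteenth a compound doubly augmented fourth — 2 octaves plus a doubly augmented fourth.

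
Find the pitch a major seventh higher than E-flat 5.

D 6

Counting seven letter names up from E lands on D.
A major seventh is 11 semitones; 11 semitones up from Eb5 gives D6.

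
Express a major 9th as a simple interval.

major 2nd

Each octave removed subtracts seven from the number: 9 − 7 = 2.
Quality carries through unchanged, so the simple form is a major second.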